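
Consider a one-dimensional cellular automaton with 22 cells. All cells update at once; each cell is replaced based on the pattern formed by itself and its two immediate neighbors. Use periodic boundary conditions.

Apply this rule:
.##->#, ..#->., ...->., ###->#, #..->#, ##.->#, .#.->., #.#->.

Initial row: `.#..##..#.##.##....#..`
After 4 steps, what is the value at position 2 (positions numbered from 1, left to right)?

..#.###...##.###....#.
....####..##.####....#
#...#####.##.#####....
.#..#####.##.######...
position 2 holds #

#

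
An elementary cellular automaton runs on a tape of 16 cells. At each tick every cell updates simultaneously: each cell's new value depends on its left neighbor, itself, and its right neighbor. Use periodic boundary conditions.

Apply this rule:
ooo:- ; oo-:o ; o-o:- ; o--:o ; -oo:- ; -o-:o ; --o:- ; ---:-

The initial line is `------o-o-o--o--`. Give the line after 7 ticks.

o--oo--oo--oo--o

------o-o-oo-oo-
------o-o--o--oo
o-----o-oo-oo--o
oo----o--o--oo--
-oo---oo-oo--oo-
--oo---o--oo--oo
o--oo--oo--oo--o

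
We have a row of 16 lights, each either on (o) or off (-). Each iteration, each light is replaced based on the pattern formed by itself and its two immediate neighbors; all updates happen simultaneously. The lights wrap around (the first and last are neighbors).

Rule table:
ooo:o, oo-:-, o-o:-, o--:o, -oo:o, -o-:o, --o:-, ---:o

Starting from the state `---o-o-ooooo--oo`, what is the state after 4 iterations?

o--o-o-o--o-o-o-

iteration 1: oo-o-o-oooo-o-o-
iteration 2: o--o-o-ooo--o-o-
iteration 3: oo-o-o-oo-o-o-o-
iteration 4: o--o-o-o--o-o-o-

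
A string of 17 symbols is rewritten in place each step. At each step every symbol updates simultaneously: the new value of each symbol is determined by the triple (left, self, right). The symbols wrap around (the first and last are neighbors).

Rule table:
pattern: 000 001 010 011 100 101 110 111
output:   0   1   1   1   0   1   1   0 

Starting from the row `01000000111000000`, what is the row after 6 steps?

11111111101011100

11000001101000000
11000011111000001
01000110001000011
11001110011000111
01011010111001100
11111111101011100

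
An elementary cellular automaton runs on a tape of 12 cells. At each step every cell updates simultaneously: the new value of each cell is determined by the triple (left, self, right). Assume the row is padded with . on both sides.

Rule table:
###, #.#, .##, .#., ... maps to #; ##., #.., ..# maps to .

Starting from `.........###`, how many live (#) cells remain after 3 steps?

########.##.
#######.##..
######.##..#
count of #: 9

9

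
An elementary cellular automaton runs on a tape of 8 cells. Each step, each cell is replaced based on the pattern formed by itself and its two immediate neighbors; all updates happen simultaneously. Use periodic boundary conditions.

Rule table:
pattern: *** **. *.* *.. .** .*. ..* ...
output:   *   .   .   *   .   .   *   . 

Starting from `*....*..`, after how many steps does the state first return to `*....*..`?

.*..*.**
..**....
.*..*...
*.**.*..
......**
*....*..

6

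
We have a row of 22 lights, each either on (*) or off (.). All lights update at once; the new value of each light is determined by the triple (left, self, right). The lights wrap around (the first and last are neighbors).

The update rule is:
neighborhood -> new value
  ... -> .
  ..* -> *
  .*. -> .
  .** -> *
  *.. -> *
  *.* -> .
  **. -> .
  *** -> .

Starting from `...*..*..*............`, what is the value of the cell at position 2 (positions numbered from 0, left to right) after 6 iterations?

.

..*.**.**.*...........
.*..*..*...*..........
*.**.**.*.*.*.........
..*..*.......*.......*
**.**.*.....*.*.....*.
*..*...*...*...*...*..
position 2 holds .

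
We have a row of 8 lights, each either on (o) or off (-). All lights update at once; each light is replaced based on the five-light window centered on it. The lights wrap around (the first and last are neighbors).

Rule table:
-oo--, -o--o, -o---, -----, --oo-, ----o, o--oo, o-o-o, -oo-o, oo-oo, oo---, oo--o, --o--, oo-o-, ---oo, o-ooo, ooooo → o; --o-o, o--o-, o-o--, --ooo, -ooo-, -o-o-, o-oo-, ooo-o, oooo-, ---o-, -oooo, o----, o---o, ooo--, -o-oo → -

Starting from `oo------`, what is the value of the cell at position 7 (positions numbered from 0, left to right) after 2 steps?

o

step 1: ooo-oooo
step 2: o--oo-oo
position 7 holds o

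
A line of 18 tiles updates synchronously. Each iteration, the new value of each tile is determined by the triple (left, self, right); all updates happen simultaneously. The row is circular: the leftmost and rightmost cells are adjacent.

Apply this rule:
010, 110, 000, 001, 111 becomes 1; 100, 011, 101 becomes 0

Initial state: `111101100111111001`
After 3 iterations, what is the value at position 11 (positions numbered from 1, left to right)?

1

iteration 1: 111100101011111010
iteration 2: 011101101001111010
iteration 3: 101100101010111010
position 11 holds 1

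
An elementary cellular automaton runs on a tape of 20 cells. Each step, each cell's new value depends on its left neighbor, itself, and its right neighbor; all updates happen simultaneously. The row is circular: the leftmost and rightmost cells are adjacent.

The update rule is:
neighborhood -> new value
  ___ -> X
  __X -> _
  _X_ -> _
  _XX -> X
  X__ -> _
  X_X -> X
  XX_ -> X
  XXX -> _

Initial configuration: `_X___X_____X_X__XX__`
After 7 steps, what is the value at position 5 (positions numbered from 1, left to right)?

___X___XXX__X___XX_X
_X___X_X_X____X_XXX_
___X__X_X__XX__XX_X_
XX_____X___XX__XXX__
XX_XXX___X_XX__X_X__
XXXX_X_X__XXX___X___
X__XX_X___X_X_X___X_
position 5 holds X

X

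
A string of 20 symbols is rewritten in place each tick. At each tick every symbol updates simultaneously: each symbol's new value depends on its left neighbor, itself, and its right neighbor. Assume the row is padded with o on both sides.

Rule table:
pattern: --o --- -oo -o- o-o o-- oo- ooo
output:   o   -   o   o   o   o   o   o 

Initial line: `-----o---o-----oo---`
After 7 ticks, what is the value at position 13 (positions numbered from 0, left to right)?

tick 1: o---ooo-ooo---oooo-o
tick 2: oo-ooooooooo-ooooooo
tick 3: oooooooooooooooooooo
tick 4: oooooooooooooooooooo  (fixed point — unchanged through tick 7)
position 13 holds o

o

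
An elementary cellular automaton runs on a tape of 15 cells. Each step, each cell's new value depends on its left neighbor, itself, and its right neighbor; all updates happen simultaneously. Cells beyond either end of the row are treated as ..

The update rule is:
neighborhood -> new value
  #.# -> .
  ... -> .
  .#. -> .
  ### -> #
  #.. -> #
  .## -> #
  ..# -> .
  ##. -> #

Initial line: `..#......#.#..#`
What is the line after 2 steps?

....#........#.

step 1: ...#........#..
step 2: ....#........#.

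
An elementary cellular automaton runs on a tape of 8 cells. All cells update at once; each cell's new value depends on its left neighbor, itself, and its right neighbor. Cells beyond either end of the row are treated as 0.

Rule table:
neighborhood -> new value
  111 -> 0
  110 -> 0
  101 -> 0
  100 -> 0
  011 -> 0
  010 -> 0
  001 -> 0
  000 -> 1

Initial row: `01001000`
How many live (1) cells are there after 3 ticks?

00000011
11111000
00000011
count of 1: 2

2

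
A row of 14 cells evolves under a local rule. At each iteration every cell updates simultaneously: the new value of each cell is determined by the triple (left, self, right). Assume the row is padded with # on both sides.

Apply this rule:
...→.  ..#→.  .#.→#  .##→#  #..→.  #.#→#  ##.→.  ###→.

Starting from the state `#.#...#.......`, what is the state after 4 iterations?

iteration 1: .##...#.......
iteration 2: ##....#.......
iteration 3: ......#.......
iteration 4: ......#.......

......#.......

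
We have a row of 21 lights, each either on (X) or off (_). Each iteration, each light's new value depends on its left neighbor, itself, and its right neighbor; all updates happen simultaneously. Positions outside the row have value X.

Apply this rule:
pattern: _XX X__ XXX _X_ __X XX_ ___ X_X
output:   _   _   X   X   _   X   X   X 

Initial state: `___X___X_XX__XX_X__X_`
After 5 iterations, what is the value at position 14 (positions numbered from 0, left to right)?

_X_X_X_XX_X___XXX__XX
XXXXXXX_XXX_X__XX___X
XXXXXXXX_XXXX___X_X__
XXXXXXXXX_XXX_X_XXX__
XXXXXXXXXX_XXXXX_XX__
position 14 holds X

X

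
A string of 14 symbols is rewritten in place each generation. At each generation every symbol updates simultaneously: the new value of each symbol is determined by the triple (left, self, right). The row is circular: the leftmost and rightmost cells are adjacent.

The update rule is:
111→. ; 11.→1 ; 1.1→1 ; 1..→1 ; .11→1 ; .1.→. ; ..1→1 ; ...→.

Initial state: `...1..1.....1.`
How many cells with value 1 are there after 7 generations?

..1.11.1...1.1
11.1111.1.1.1.
1111..11.1.1.1
...111111.1.11
1.11....11.111
11111..11111..
1...1111...111
count of 1: 8

8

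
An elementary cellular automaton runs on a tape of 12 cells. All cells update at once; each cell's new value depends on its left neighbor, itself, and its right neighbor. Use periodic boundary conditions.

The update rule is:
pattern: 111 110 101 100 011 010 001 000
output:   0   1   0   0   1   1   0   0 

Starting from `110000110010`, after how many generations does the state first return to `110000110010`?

generation 1: 110000110010

1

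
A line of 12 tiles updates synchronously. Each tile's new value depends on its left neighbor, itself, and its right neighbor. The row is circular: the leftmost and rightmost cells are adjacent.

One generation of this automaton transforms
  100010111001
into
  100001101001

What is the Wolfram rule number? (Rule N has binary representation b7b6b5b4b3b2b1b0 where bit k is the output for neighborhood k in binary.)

104

position 7: 111 → 0  (bit 7 = 0)
position 0: 110 → 1  (bit 6 = 1)
position 5: 101 → 1  (bit 5 = 1)
position 1: 100 → 0  (bit 4 = 0)
position 6: 011 → 1  (bit 3 = 1)
position 4: 010 → 0  (bit 2 = 0)
position 3: 001 → 0  (bit 1 = 0)
position 2: 000 → 0  (bit 0 = 0)
bits b7..b0 = 01101000 = 104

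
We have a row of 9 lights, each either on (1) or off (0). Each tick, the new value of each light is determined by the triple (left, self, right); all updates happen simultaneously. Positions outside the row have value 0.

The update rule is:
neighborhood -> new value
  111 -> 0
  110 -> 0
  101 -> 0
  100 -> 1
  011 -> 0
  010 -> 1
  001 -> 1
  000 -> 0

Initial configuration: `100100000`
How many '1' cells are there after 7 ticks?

3

111110000
000001000
000011100
000100010
001110111
010000000
111000000
count of 1: 3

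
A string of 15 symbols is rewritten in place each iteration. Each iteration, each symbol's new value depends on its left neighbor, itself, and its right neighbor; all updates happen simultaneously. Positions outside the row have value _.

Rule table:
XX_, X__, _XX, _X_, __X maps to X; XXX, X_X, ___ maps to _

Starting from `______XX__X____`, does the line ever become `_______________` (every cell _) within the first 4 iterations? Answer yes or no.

_____XXXXXXX___
____XX_____XX__
___XXXX___XXXX_
__XX__XX_XX__XX
iteration 4 is __XX__XX_XX__XX, still not uniform _

no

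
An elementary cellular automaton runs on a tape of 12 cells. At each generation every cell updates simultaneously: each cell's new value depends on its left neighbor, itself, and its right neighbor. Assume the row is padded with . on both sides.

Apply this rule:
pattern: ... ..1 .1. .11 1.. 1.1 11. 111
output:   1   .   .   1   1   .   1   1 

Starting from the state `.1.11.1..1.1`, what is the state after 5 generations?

...11..1....
11.111..1111
11.1111.1111
11.1111.1111  (fixed point — unchanged through generation 5)

11.1111.1111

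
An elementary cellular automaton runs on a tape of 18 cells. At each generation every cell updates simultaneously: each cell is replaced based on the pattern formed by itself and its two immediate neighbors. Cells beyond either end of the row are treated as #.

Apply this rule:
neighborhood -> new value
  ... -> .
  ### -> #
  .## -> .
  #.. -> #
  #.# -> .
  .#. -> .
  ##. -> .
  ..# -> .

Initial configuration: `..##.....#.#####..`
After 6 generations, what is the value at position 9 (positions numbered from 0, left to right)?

#

generation 1: #...#.......###.#.
generation 2: .#...#.......#....
generation 3: ..#...#.......#...
generation 4: #..#...#.......#..
generation 5: .#..#...#.......#.
generation 6: ..#..#...#........
position 9 holds #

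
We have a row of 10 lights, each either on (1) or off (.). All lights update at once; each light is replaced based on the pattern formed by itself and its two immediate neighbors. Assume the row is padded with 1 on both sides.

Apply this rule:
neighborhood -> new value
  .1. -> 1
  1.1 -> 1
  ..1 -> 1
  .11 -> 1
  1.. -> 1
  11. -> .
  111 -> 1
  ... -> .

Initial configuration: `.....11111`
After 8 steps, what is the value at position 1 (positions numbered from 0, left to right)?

1

1...111111
.1.1111111
1111111111
1111111111  (fixed point — unchanged through step 8)
position 1 holds 1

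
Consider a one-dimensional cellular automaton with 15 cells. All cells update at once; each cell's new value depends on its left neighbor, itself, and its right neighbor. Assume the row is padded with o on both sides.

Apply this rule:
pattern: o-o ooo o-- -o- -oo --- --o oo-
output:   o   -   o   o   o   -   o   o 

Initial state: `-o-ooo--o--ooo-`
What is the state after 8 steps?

-oo-oo---------

oooo-ooooooo-oo
---ooo-----ooo-
o-oo-oo---oo-oo
oooooooo-ooooo-
-------ooo---oo
o-----oo-oo-oo-
oo---oooooooooo
-oo-oo---------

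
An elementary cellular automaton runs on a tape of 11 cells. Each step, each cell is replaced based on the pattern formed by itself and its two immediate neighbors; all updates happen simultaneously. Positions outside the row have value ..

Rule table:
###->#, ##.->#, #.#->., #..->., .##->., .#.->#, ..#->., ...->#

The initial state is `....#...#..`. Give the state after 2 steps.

.##.#.#.#.#

###.#.#.#.#
.##.#.#.#.#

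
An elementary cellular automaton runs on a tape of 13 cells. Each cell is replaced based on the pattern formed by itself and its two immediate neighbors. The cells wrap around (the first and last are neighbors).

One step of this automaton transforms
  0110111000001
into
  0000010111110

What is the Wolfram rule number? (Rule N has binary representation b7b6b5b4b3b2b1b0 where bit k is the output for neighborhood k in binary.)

147

position 5: 111 → 1  (bit 7 = 1)
position 2: 110 → 0  (bit 6 = 0)
position 0: 101 → 0  (bit 5 = 0)
position 7: 100 → 1  (bit 4 = 1)
position 1: 011 → 0  (bit 3 = 0)
position 12: 010 → 0  (bit 2 = 0)
position 11: 001 → 1  (bit 1 = 1)
position 8: 000 → 1  (bit 0 = 1)
bits b7..b0 = 10010011 = 147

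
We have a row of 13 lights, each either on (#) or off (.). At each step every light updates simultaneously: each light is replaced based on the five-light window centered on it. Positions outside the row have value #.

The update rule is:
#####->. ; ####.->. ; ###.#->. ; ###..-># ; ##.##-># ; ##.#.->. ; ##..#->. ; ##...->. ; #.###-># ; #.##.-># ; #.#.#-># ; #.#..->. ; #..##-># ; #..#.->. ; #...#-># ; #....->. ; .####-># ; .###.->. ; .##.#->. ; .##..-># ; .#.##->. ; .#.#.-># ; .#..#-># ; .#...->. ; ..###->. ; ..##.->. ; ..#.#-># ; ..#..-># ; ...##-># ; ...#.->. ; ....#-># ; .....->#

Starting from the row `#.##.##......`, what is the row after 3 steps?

..##..####.##

step 1: .##.###..####
step 2: ##.##.#.#.#..
step 3: ..##..####.##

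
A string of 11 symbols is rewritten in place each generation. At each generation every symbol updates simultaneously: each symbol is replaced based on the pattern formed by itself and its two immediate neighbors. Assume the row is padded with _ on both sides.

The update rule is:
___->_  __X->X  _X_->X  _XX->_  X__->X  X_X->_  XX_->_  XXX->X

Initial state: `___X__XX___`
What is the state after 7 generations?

X_XX_XXX___

generation 1: __XXXX__X__
generation 2: _X_XX_XXXX_
generation 3: XX_____XX_X
generation 4: __X___X___X
generation 5: _XXX_XXX_XX
generation 6: X_X___X____
generation 7: X_XX_XXX___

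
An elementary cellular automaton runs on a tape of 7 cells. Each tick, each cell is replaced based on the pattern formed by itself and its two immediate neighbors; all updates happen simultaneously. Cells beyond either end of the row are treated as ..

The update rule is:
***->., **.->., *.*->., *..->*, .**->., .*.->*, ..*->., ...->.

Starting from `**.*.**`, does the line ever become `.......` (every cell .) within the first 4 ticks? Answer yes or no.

no

...*...
...**..
.....*.
.....**
tick 4 is .....**, still not uniform .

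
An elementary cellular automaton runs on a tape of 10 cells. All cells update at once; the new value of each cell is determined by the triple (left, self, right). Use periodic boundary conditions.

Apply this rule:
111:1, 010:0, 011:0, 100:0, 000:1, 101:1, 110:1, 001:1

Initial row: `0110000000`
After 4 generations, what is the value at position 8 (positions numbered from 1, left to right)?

1

1010111111
1101011111
1110101111
1111010111
position 8 holds 1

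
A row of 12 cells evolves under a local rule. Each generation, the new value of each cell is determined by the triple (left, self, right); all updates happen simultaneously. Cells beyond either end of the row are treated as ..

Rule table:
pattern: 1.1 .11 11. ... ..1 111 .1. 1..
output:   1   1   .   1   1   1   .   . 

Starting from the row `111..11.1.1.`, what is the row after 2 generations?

1..11.1.1..1

11..11.1.1..
1..11.1.1..1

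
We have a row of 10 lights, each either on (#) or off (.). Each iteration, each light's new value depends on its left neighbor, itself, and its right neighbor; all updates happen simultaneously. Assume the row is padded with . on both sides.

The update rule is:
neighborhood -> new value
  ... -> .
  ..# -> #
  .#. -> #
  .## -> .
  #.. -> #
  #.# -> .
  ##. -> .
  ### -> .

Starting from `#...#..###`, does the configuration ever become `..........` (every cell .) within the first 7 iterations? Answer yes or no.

no

##.####...
.......#..
......###.
.....#...#
....###.##
...#......
..###.....
iteration 7 is ..###....., still not uniform .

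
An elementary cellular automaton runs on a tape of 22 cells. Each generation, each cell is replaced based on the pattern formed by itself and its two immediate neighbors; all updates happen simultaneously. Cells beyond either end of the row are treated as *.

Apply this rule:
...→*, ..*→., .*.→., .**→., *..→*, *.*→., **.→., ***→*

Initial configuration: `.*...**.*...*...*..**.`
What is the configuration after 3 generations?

.**..**.**..**..*..*..

..**.....**..**..*....
*...****...*...*..***.
.**..**.**..**..*..*..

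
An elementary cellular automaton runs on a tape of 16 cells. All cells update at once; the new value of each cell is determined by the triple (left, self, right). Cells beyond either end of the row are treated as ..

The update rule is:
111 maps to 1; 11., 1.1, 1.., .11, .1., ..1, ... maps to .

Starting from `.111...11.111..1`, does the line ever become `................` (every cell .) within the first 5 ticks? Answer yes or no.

..1........1....
................
all cells are . at tick 2

yes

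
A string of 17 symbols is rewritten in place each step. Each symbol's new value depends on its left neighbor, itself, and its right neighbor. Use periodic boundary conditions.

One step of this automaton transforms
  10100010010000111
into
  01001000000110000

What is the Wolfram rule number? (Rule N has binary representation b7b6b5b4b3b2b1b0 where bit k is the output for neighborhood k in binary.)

33

position 15: 111 → 0  (bit 7 = 0)
position 0: 110 → 0  (bit 6 = 0)
position 1: 101 → 1  (bit 5 = 1)
position 3: 100 → 0  (bit 4 = 0)
position 14: 011 → 0  (bit 3 = 0)
position 2: 010 → 0  (bit 2 = 0)
position 5: 001 → 0  (bit 1 = 0)
position 4: 000 → 1  (bit 0 = 1)
bits b7..b0 = 00100001 = 33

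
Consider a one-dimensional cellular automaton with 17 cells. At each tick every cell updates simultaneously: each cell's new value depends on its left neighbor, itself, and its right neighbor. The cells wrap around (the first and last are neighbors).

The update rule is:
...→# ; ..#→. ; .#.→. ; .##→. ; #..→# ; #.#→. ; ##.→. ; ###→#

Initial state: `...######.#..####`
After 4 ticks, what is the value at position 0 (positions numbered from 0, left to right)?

##..####...#..##.
..#..##.##..#....
#..#......#..####
.#..#####..#..###
position 0 holds .

.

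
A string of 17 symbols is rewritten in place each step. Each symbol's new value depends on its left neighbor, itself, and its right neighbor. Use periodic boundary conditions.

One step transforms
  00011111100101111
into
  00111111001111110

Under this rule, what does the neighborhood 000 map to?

0

At position 1 the neighborhood is 000; the next row has 0 there.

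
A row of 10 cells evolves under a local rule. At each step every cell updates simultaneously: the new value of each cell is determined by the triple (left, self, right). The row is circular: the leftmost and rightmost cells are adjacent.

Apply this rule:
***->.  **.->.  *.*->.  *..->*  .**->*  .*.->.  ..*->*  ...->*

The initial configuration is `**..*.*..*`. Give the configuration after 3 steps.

step 1: ..**...***
step 2: ***.****..
step 3: *...*...**

*...*...**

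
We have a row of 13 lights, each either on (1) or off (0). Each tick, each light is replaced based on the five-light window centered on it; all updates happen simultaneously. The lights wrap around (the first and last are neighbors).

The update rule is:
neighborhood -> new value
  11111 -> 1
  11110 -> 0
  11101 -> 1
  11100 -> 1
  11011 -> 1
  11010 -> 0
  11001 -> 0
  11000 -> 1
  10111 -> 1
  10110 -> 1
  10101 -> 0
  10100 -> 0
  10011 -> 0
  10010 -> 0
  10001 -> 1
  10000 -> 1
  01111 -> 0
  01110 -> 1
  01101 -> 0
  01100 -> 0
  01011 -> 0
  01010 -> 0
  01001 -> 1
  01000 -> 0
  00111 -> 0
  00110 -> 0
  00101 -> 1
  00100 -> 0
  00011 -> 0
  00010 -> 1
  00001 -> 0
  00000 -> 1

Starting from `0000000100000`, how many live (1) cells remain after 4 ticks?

6

tick 1: 1111101001111
tick 2: 1110100100011
tick 3: 1010010001000
tick 4: 1001000110011
count of 1: 6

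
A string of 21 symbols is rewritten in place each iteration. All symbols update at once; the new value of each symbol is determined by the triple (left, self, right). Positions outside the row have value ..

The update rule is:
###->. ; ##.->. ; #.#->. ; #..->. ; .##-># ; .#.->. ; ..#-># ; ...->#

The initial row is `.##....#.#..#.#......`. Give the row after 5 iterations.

##..###....#....#####
#..##...###..####....
..##..###...##....###
###..##...###..####..
#...##..###...##....#

#...##..###...##....#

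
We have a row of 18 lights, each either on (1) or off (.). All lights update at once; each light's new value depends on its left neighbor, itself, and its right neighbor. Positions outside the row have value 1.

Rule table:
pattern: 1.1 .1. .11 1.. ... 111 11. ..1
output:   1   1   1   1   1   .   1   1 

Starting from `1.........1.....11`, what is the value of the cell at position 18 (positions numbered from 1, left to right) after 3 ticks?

tick 1: 11111111111111111.
tick 2: ................11
tick 3: 11111111111111111.
position 18 holds .

.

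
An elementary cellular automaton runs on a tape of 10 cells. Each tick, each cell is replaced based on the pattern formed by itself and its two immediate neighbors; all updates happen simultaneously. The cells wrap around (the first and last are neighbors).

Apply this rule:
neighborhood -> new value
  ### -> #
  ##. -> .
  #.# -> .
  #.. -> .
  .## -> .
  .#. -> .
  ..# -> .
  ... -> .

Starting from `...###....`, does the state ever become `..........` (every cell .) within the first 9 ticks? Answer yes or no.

yes

....#.....
..........
all cells are . at tick 2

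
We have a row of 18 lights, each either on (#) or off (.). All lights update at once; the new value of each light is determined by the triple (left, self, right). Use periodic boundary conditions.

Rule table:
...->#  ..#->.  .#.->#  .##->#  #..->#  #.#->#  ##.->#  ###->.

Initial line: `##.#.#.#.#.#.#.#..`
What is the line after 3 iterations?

###############.#.

#################.
#...............##
###############.#.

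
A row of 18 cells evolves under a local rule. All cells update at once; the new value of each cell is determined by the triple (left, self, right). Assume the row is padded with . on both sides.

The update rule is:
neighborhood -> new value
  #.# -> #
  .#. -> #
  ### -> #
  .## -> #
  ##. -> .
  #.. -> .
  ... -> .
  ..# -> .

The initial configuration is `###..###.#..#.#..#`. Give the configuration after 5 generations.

#....#......#....#

##...##.##..###..#
#....#.##...##...#
#....###....#....#
#....##.....#....#
#....#......#....#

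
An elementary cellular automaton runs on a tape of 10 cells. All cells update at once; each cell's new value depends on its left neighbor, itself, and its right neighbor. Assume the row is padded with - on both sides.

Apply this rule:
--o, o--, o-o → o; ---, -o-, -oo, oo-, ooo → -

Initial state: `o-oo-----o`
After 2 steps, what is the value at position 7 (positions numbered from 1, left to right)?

-

-o--o---o-
o-oo-o-o-o
position 7 holds -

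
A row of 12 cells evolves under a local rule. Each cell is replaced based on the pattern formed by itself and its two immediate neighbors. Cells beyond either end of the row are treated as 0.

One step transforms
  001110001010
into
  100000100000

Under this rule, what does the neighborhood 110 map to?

At position 4 the neighborhood is 110; the next row has 0 there.

0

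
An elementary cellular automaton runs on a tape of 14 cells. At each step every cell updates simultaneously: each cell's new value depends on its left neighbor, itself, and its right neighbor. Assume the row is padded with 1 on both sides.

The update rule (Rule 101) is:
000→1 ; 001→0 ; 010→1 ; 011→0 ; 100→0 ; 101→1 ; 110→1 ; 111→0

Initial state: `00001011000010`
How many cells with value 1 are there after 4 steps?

7

01101101011011
10110111101100
11011000110100
01101010011100
count of 1: 7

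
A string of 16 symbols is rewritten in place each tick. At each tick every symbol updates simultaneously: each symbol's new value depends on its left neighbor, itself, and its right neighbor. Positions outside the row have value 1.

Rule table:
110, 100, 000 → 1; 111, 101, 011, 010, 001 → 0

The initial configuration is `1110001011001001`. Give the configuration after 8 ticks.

1100110011100010

tick 1: 0011100001100100
tick 2: 1000111100110010
tick 3: 1110000110011000
tick 4: 0011110011001110
tick 5: 1000011001100010
tick 6: 1111001100111000
tick 7: 0001100110001110
tick 8: 1100110011100010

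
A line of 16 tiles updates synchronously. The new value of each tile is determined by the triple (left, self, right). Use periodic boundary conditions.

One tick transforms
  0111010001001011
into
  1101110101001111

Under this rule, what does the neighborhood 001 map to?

At position 8 the neighborhood is 001; the next row has 0 there.

0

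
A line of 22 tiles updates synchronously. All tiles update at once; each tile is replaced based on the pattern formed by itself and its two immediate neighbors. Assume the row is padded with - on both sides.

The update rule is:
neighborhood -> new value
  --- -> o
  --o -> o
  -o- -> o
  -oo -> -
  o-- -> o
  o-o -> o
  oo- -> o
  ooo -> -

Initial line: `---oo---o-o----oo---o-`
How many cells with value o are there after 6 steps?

5

step 1: ooo-ooooooooooo-oooooo
step 2: --oo----------oo-----o
step 3: oo-ooooooooooo-ooooooo
step 4: -oo----------oo------o
step 5: o-ooooooooooo-oooooooo
step 6: oo----------oo-------o
count of o: 5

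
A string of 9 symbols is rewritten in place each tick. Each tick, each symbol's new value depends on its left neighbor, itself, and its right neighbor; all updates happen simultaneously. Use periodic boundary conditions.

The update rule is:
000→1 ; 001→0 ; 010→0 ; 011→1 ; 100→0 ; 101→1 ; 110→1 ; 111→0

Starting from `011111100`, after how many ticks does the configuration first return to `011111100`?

14

010000101
100110010
000110001
010110100
001111001
001001000
100000011
101111010
011001101
111001110
101001011
110000110
110110111
011111100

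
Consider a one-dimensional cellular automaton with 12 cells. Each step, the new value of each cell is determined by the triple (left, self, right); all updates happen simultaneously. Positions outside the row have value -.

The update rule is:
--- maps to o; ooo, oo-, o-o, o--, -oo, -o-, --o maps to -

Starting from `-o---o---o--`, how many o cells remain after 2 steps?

4

---o---o---o
oo---o---o--
count of o: 4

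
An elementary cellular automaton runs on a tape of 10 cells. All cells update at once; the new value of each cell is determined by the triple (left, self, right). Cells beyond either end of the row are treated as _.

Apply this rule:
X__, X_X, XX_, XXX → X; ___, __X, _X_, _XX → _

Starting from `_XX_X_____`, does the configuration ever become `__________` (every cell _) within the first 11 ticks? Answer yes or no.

__XX_X____
___XX_X___
____XX_X__
_____XX_X_
______XX_X
_______XX_
________XX
_________X
__________
all cells are _ at tick 9

yes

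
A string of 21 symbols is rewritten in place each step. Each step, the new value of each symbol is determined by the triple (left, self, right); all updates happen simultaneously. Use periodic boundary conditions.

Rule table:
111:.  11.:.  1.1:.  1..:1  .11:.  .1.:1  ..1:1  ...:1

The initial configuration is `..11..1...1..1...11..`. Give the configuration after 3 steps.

11..1111111111111..11
..11.............11..
11..1111111111111..11

11..1111111111111..11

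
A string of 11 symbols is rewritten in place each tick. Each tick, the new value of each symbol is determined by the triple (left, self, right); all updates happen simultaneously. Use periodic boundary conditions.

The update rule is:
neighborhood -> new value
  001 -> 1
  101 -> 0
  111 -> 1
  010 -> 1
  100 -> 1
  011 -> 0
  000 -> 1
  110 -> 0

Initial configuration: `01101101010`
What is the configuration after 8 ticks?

10000001011
01111111001
00111110111
11011100010
00001011110
11111001101
11110110000
01100001111

01100001111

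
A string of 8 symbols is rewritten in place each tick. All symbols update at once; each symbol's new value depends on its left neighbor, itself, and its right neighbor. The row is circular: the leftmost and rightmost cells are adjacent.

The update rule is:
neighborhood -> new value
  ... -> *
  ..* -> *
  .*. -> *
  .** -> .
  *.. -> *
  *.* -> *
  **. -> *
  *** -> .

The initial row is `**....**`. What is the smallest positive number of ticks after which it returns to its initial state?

.*****..
*....***
*****...
....****
****...*
...****.
***...**
..****..
**...***
.****...
*...****
****....
...*****
***....*
..*****.
**....**

16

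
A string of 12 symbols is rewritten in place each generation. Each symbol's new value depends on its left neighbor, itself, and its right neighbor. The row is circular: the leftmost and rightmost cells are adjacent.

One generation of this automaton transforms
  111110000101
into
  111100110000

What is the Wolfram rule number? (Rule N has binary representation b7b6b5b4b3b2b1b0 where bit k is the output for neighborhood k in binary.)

position 0: 111 → 1  (bit 7 = 1)
position 4: 110 → 0  (bit 6 = 0)
position 10: 101 → 0  (bit 5 = 0)
position 5: 100 → 0  (bit 4 = 0)
position 11: 011 → 0  (bit 3 = 0)
position 9: 010 → 0  (bit 2 = 0)
position 8: 001 → 0  (bit 1 = 0)
position 6: 000 → 1  (bit 0 = 1)
bits b7..b0 = 10000001 = 129

129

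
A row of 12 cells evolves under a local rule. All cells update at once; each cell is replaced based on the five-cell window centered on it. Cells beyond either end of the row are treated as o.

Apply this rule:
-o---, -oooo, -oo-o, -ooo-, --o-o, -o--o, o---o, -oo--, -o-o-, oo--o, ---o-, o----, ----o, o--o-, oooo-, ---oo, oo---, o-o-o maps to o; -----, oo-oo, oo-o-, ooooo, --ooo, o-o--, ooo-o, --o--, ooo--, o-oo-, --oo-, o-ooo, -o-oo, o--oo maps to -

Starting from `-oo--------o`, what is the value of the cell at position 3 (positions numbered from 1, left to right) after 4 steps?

step 1: --ooo----oo-
step 2: o--o-oooo-o-
step 3: -ooo--oo--o-
step 4: --o-o--oooo-
position 3 holds o

o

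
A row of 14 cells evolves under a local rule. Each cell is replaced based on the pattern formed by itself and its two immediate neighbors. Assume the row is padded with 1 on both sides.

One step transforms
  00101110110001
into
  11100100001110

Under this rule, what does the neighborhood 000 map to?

At position 11 the neighborhood is 000; the next row has 1 there.

1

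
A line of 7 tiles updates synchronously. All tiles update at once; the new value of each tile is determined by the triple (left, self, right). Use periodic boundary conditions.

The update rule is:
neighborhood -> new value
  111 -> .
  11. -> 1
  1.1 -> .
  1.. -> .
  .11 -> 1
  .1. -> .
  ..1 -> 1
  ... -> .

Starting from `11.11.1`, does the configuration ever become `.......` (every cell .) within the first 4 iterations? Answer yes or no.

.1.11.1
...11..
..111..
.11.1..
iteration 4 is .11.1.., still not uniform .

no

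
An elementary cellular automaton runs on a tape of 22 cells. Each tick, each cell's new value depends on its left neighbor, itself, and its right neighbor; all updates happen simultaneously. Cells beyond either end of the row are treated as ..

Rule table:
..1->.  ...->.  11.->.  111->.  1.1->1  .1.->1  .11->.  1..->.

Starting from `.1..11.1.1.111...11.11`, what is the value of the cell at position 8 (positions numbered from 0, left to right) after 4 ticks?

.

tick 1: .1....11111........1..
tick 2: .1.................1..
tick 3: .1.................1..  (fixed point — unchanged through tick 4)
position 8 holds .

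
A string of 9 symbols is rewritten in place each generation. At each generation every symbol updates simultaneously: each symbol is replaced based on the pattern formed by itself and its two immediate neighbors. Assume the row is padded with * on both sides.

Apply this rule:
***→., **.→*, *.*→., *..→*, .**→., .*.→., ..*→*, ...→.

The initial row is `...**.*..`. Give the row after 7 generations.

generation 1: *.*.*..**
generation 2: *....**..
generation 3: **..*.***
generation 4: .***.....
generation 5: ...**...*
generation 6: *.*.**.*.
generation 7: *....*...

*....*...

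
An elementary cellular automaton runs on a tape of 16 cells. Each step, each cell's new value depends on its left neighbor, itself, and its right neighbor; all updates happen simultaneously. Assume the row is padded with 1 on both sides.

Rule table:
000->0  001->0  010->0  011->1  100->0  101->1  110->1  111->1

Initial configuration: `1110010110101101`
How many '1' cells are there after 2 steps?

1110001111011111
1110001111111111
count of 1: 13

13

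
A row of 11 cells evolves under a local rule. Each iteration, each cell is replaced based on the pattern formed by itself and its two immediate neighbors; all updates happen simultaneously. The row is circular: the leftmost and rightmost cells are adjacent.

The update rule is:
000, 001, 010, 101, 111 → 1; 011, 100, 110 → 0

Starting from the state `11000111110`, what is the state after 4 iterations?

10110111001

iteration 1: 00011011101
iteration 2: 01100101011
iteration 3: 10001111100
iteration 4: 10110111001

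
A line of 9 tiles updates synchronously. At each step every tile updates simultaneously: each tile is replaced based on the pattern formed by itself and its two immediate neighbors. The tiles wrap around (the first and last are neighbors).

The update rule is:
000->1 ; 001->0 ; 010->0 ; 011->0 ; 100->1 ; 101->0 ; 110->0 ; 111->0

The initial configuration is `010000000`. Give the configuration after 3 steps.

001111111
100000000
011111110

011111110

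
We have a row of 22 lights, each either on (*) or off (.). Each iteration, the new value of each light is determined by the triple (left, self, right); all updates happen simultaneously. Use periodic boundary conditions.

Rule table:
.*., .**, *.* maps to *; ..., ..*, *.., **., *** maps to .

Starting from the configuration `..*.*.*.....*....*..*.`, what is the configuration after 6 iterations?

..*.........*....*..*.

..*****.....*....*..*.
..*.........*....*..*.
..*.........*....*..*.  (fixed point — unchanged through iteration 6)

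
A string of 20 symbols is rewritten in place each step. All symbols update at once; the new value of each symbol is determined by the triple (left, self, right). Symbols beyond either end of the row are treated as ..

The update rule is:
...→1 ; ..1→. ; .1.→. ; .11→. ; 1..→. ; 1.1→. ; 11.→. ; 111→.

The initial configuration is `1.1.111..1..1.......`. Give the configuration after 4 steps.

1111111111111.......

step 1: ..............111111
step 2: 1111111111111.......
step 3: ..............111111  (repeats step 1; period 2)
step 4: 1111111111111.......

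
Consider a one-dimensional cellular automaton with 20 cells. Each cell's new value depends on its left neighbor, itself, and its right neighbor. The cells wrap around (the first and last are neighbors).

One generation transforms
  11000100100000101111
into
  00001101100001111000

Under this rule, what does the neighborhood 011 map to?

At position 16 the neighborhood is 011; the next row has 1 there.

1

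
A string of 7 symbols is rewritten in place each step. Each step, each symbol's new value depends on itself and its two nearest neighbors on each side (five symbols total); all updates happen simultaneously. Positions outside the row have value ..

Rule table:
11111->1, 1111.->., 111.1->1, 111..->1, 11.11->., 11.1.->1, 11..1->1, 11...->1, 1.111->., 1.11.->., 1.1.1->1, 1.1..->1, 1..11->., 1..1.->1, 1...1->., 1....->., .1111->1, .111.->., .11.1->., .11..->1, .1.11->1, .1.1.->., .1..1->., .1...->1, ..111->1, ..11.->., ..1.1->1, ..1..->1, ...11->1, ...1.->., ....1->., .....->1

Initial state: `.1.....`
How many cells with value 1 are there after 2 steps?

.11.111
1.....1
count of 1: 2

2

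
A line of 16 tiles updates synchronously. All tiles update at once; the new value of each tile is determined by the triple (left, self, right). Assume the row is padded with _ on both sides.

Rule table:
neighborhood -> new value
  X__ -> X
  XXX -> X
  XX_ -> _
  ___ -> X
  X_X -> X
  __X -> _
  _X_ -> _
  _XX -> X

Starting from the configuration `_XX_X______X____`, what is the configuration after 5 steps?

__XXXX_X_XXX_X_X

step 1: _X_X_XXXXX__XXXX
step 2: __X_XXXXX_X_XXX_
step 3: X__XXXXX_X_XXX_X
step 4: _X_XXXX_X_XXX_X_
step 5: __XXXX_X_XXX_X_X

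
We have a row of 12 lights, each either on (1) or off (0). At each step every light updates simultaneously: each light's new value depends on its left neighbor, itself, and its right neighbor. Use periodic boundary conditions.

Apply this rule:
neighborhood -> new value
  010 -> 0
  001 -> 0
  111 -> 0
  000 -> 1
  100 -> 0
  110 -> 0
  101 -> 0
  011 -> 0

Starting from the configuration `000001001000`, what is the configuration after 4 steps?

000001111000

111100000011
000001111000
111100000011  (repeats step 1; period 2)
step 4: 000001111000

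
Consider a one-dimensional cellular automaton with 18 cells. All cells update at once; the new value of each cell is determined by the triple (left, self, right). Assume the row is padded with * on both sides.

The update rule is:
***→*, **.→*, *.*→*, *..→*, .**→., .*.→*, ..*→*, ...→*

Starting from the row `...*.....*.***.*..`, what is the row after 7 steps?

step 1: ***********.******
step 2: ************.*****
step 3: *************.****
step 4: **************.***
step 5: ***************.**
step 6: ****************.*
step 7: *****************.

*****************.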